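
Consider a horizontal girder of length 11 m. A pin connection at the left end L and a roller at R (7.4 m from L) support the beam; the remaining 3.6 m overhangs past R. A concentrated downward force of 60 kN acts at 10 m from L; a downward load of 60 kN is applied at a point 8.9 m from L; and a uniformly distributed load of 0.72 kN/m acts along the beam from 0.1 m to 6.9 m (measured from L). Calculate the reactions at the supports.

Resultant of the distributed load: 0.72 × 6.8 = 4.896 kN at 3.5 m from L.
Taking moments about L: R_y·7.4 − 60·10 − 60·8.9 − (0.72·6.8)·3.5 = 0 → R_y = 1151.136/7.4 = 155.559 ≈ 155.6 kN.
ΣF_y = 0: L_y + 155.559 − 60 − 60 − 0.72·6.8 = 0 → L_y = -30.66 kN.
ΣF_x = 0: no horizontal applied forces, so L_x = 0.

L_x = 0, L_y = -30.66 kN, R_y = 155.6 kN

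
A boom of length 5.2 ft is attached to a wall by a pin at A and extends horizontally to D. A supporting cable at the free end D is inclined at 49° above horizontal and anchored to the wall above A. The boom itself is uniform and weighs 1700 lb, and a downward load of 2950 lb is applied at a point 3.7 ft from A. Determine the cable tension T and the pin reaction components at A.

T = 3908 lb, A_x = 2564 lb, A_y = 1701 lb

ΣM about A: T·sin49°·5.2 − 1700·2.6 − 2950·3.7 = 0 → T = 15335/(5.2·0.75471) = 3907.51 ≈ 3908 lb.
ΣF_x = 0: A_x − T·cos49° = 0 → A_x = 3907.51 × 0.656059 = 2564 lb.
ΣF_y = 0: A_y + T·sin49° − 1700 − 2950 = 0 → A_y = 4650 − 3907.51 × 0.75471 = 1701 lb.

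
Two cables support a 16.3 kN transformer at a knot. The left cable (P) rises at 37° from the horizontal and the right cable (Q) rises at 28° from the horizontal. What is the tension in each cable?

T_P = 15.88 kN, T_Q = 14.36 kN

ΣF_x = 0: −T_P·cos37° + T_Q·cos28° = 0 → T_Q = 0.904511·T_P.
ΣF_y = 0: T_P·sin37° + T_Q·sin28° = 16.3.
Substitute: T_P·(0.601815 + 0.904511·0.469472) = 16.3 → T_P = 15.8799 ≈ 15.88 kN.
Then T_Q = 0.904511 × 15.8799 = 14.36 kN.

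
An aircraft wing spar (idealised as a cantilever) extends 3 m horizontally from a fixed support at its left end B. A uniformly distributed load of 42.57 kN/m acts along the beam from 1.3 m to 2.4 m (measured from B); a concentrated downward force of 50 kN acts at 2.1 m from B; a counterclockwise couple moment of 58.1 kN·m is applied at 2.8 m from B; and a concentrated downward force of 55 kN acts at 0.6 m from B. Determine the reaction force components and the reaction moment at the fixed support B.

B_x = 0, B_y = 151.8 kN, M_B = 166.5 kN·m

Resultant of the distributed load: 42.57 × 1.1 = 46.827 kN at 1.85 m from B.
ΣF_x = 0: B_x = 0.
ΣF_y = 0: B_y − 42.57·1.1 − 50 − 55 = 0 → B_y = 151.8 kN.
ΣM about B: M_B − (42.57·1.1)·1.85 − 50·2.1 + 58.1 − 55·0.6 = 0 → M_B = 166.5 kN·m.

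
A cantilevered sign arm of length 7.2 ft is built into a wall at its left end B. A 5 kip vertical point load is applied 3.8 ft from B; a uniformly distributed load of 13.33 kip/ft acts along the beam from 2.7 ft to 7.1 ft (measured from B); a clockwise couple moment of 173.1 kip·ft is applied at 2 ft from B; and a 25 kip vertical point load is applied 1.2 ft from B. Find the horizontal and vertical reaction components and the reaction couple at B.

Resultant of the distributed load: 13.33 × 4.4 = 58.652 kip at 4.9 ft from B.
ΣF_x = 0: B_x = 0.
ΣF_y = 0: B_y − 5 − 13.33·4.4 − 25 = 0 → B_y = 88.65 kip.
ΣM about B: M_B − 5·3.8 − (13.33·4.4)·4.9 − 173.1 − 25·1.2 = 0 → M_B = 509.5 kip·ft.

B_x = 0, B_y = 88.65 kip, M_B = 509.5 kip·ft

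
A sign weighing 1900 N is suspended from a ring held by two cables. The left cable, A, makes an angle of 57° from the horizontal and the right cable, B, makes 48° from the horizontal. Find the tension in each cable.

T_A = 1316 N, T_B = 1071 N

ΣF_x = 0: −T_A·cos57° + T_B·cos48° = 0 → T_B = 0.81395·T_A.
ΣF_y = 0: T_A·sin57° + T_B·sin48° = 1900.
Substitute: T_A·(0.838671 + 0.81395·0.743145) = 1900 → T_A = 1316.2 ≈ 1316 N.
Then T_B = 0.81395 × 1316.2 = 1071 N.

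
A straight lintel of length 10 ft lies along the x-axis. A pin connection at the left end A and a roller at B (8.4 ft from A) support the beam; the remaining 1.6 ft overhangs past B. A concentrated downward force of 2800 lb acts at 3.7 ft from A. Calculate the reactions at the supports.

Taking moments about A: B_y·8.4 − 2800·3.7 = 0 → B_y = 10360/8.4 = 1233.33 ≈ 1233 lb.
ΣF_y = 0: A_y + 1233.33 − 2800 = 0 → A_y = 1567 lb.
ΣF_x = 0: no horizontal applied forces, so A_x = 0.

A_x = 0, A_y = 1567 lb, B_y = 1233 lb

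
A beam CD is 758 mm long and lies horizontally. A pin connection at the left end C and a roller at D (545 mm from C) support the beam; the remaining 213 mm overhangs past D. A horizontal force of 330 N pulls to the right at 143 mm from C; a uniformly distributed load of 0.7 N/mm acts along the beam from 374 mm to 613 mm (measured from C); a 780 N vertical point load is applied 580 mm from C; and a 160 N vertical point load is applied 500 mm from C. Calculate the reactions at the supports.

Resultant of the distributed load: 0.7 × 239 = 167.3 N at 493.5 mm from C.
Taking moments about C: D_y·545 − (0.7·239)·493.5 − 780·580 − 160·500 = 0 → D_y = 614962.55/545 = 1128.37 ≈ 1128 N.
ΣF_y = 0: C_y + 1128.37 − 0.7·239 − 780 − 160 = 0 → C_y = -21.07 N.
ΣF_x = 0: C_x + 330 = 0 → C_x = -330.0 N.

C_x = -330.0 N, C_y = -21.07 N, D_y = 1128 N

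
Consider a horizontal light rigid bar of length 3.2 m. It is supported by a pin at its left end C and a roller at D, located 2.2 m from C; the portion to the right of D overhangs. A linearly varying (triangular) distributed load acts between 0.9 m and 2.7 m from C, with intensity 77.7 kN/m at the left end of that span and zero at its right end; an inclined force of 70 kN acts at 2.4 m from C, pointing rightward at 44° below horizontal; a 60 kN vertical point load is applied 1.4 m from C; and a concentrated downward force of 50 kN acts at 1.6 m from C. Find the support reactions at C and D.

C_x = -50.35 kN, C_y = 53.28 kN, D_y = 175.3 kN

Resultant of the triangular load: ½ × 77.7 × 1.8 = 69.93 kN, acting at 1.5 m from C (one-third of the span from the peak).
Taking moments about C: D_y·2.2 − (½·77.7·1.8)·1.5 − 70·sin44°·2.4 − 60·1.4 − 50·1.6 = 0 → D_y = 385.598/2.2 = 175.272 ≈ 175.3 kN.
ΣF_y = 0: C_y + 175.272 − ½·77.7·1.8 − 70·sin44° − 60 − 50 = 0 → C_y = 53.28 kN.
ΣF_x = 0: C_x + 70·cos44° = 0 → C_x = -50.35 kN.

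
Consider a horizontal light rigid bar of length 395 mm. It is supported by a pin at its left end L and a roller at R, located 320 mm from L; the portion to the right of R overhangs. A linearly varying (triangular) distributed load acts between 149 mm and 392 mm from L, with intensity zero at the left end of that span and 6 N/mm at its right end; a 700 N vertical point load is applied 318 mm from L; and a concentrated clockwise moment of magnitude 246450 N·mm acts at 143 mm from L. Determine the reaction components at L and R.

Resultant of the triangular load: ½ × 6 × 243 = 729 N, acting at 311 mm from L (one-third of the span from the peak).
ΣM about L: R_y·320 − (½·6·243)·311 − 700·318 − 246450 = 0 → R_y = 695769/320 = 2174.28 ≈ 2174 N.
ΣF_y = 0: L_y + 2174.28 − ½·6·243 − 700 = 0 → L_y = -745.3 N.
ΣF_x = 0: no horizontal applied forces, so L_x = 0.

L_x = 0, L_y = -745.3 N, R_y = 2174 N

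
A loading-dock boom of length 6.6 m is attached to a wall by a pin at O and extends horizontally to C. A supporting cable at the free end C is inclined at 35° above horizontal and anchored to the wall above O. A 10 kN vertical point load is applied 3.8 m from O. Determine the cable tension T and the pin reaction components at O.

ΣM about O: T·sin35°·6.6 − 10·3.8 = 0 → T = 38/(6.6·0.573576) = 10.038 ≈ 10.04 kN.
ΣF_x = 0: O_x − T·cos35° = 0 → O_x = 10.038 × 0.819152 = 8.223 kN.
ΣF_y = 0: O_y + T·sin35° − 10 = 0 → O_y = 10 − 10.038 × 0.573576 = 4.242 kN.

T = 10.04 kN, O_x = 8.223 kN, O_y = 4.242 kN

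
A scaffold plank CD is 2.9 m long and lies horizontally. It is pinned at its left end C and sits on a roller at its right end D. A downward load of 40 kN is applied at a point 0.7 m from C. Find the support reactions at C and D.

C_x = 0, C_y = 30.34 kN, D_y = 9.655 kN

Taking moments about C: D_y·2.9 − 40·0.7 = 0 → D_y = 28/2.9 = 9.65517 ≈ 9.655 kN.
ΣF_y = 0: C_y + 9.65517 − 40 = 0 → C_y = 30.34 kN.
ΣF_x = 0: no horizontal applied forces, so C_x = 0.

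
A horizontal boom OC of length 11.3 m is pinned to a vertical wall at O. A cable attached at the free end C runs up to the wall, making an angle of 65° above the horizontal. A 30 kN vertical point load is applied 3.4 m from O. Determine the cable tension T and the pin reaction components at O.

ΣM about O: T·sin65°·11.3 − 30·3.4 = 0 → T = 102/(11.3·0.906308) = 9.95969 ≈ 9.960 kN.
ΣF_x = 0: O_x − T·cos65° = 0 → O_x = 9.95969 × 0.422618 = 4.209 kN.
ΣF_y = 0: O_y + T·sin65° − 30 = 0 → O_y = 30 − 9.95969 × 0.906308 = 20.97 kN.

T = 9.960 kN, O_x = 4.209 kN, O_y = 20.97 kN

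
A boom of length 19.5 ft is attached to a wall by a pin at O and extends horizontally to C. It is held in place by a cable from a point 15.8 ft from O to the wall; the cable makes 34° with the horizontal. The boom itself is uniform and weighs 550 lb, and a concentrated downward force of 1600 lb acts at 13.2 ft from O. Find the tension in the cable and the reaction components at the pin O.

T = 2997 lb, O_x = 2485 lb, O_y = 473.9 lb

ΣM about O: T·sin34°·15.8 − 550·9.75 − 1600·13.2 = 0 → T = 26482.5/(15.8·0.559193) = 2997.37 ≈ 2997 lb.
ΣF_x = 0: O_x − T·cos34° = 0 → O_x = 2997.37 × 0.829038 = 2485 lb.
ΣF_y = 0: O_y + T·sin34° − 550 − 1600 = 0 → O_y = 2150 − 2997.37 × 0.559193 = 473.9 lb.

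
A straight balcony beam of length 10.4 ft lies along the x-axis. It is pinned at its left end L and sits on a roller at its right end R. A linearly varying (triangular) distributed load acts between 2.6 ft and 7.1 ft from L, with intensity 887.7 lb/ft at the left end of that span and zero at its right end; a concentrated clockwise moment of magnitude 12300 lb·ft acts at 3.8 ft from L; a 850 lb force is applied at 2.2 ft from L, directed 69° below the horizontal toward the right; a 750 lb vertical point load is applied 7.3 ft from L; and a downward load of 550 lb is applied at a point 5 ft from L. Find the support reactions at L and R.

Resultant of the triangular load: ½ × 887.7 × 4.5 = 1997.325 lb, acting at 4.1 ft from L (one-third of the span from the peak).
ΣM about L: R_y·10.4 − (½·887.7·4.5)·4.1 − 12300 − 850·sin69°·2.2 − 750·7.3 − 550·5 = 0 → R_y = 30459.8/10.4 = 2928.83 ≈ 2929 lb.
ΣF_y = 0: L_y + 2928.83 − ½·887.7·4.5 − 850·sin69° − 750 − 550 = 0 → L_y = 1162 lb.
ΣF_x = 0: L_x + 850·cos69° = 0 → L_x = -304.6 lb.

L_x = -304.6 lb, L_y = 1162 lb, R_y = 2929 lb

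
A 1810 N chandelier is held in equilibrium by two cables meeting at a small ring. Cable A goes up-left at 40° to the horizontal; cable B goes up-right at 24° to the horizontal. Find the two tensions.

ΣF_x = 0: −T_A·cos40° + T_B·cos24° = 0 → T_B = 0.83854·T_A.
ΣF_y = 0: T_A·sin40° + T_B·sin24° = 1810.
Substitute: T_A·(0.642788 + 0.83854·0.406737) = 1810 → T_A = 1839.71 ≈ 1840 N.
Then T_B = 0.83854 × 1839.71 = 1543 N.

T_A = 1840 N, T_B = 1543 N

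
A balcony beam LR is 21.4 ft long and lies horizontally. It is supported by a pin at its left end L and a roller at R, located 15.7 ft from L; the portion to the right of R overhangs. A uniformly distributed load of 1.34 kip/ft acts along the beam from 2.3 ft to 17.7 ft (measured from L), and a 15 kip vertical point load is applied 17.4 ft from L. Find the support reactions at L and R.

L_x = 0, L_y = 5.868 kip, R_y = 29.77 kip

Resultant of the distributed load: 1.34 × 15.4 = 20.636 kip at 10 ft from L.
Taking moments about L: R_y·15.7 − (1.34·15.4)·10 − 15·17.4 = 0 → R_y = 467.36/15.7 = 29.7682 ≈ 29.77 kip.
ΣF_y = 0: L_y + 29.7682 − 1.34·15.4 − 15 = 0 → L_y = 5.868 kip.
ΣF_x = 0: no horizontal applied forces, so L_x = 0.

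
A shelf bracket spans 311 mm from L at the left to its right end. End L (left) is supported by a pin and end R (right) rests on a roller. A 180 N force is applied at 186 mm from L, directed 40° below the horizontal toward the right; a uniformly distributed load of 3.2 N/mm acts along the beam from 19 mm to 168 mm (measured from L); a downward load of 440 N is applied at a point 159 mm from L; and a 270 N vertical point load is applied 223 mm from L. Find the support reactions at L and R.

L_x = -137.9 N, L_y = 671.4 N, R_y = 631.1 N

Resultant of the distributed load: 3.2 × 149 = 476.8 N at 93.5 mm from L.
Moments about L: R_y·311 − 180·sin40°·186 − (3.2·149)·93.5 − 440·159 − 270·223 = 0 → R_y = 196271/311 = 631.096 ≈ 631.1 N.
ΣF_y = 0: L_y + 631.096 − 180·sin40° − 3.2·149 − 440 − 270 = 0 → L_y = 671.4 N.
ΣF_x = 0: L_x + 180·cos40° = 0 → L_x = -137.9 N.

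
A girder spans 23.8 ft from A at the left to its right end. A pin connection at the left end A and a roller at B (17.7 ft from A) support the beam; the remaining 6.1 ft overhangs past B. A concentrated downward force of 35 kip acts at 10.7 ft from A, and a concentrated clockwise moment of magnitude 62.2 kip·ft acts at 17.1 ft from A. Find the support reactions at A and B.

ΣM about A: B_y·17.7 − 35·10.7 − 62.2 = 0 → B_y = 436.7/17.7 = 24.6723 ≈ 24.67 kip.
ΣF_y = 0: A_y + 24.6723 − 35 = 0 → A_y = 10.33 kip.
ΣF_x = 0: no horizontal applied forces, so A_x = 0.

A_x = 0, A_y = 10.33 kip, B_y = 24.67 kip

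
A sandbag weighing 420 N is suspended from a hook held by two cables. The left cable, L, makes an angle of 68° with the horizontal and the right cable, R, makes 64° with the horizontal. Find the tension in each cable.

T_L = 247.8 N, T_R = 211.7 N

ΣF_x = 0: −T_L·cos68° + T_R·cos64° = 0 → T_R = 0.854542·T_L.
ΣF_y = 0: T_L·sin68° + T_R·sin64° = 420.
Substitute: T_L·(0.927184 + 0.854542·0.898794) = 420 → T_L = 247.752 ≈ 247.8 N.
Then T_R = 0.854542 × 247.752 = 211.7 N.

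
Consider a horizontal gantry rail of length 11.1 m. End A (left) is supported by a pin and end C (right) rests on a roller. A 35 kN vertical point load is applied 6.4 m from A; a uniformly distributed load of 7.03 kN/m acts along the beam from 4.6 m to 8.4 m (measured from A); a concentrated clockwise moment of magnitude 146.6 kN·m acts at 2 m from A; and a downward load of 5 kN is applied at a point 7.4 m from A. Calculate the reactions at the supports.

Resultant of the distributed load: 7.03 × 3.8 = 26.714 kN at 6.5 m from A.
Moments about A: C_y·11.1 − 35·6.4 − (7.03·3.8)·6.5 − 146.6 − 5·7.4 = 0 → C_y = 581.241/11.1 = 52.3641 ≈ 52.36 kN.
ΣF_y = 0: A_y + 52.3641 − 35 − 7.03·3.8 − 5 = 0 → A_y = 14.35 kN.
ΣF_x = 0: no horizontal applied forces, so A_x = 0.

A_x = 0, A_y = 14.35 kN, C_y = 52.36 kN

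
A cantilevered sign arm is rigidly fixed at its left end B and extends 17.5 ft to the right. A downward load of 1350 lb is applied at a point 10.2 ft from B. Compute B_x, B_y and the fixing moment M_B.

B_x = 0, B_y = 1350 lb, M_B = 13770 lb·ft

ΣF_x = 0: B_x = 0.
ΣF_y = 0: B_y − 1350 = 0 → B_y = 1350 lb.
ΣM about B: M_B − 1350·10.2 = 0 → M_B = 13770 lb·ft.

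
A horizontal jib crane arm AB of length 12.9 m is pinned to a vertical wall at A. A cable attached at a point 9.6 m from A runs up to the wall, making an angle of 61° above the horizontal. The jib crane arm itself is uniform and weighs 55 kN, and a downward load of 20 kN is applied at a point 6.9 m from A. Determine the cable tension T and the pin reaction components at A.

ΣM about A: T·sin61°·9.6 − 55·6.45 − 20·6.9 = 0 → T = 492.75/(9.6·0.87462) = 58.6862 ≈ 58.69 kN.
ΣF_x = 0: A_x − T·cos61° = 0 → A_x = 58.6862 × 0.48481 = 28.45 kN.
ΣF_y = 0: A_y + T·sin61° − 55 − 20 = 0 → A_y = 75 − 58.6862 × 0.87462 = 23.67 kN.

T = 58.69 kN, A_x = 28.45 kN, A_y = 23.67 kN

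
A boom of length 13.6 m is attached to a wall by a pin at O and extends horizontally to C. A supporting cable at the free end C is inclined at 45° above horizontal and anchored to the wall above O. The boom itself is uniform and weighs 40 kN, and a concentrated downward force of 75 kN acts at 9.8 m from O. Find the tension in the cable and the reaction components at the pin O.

ΣM about O: T·sin45°·13.6 − 40·6.8 − 75·9.8 = 0 → T = 1007/(13.6·0.707107) = 104.714 ≈ 104.7 kN.
ΣF_x = 0: O_x − T·cos45° = 0 → O_x = 104.714 × 0.707107 = 74.04 kN.
ΣF_y = 0: O_y + T·sin45° − 40 − 75 = 0 → O_y = 115 − 104.714 × 0.707107 = 40.96 kN.

T = 104.7 kN, O_x = 74.04 kN, O_y = 40.96 kN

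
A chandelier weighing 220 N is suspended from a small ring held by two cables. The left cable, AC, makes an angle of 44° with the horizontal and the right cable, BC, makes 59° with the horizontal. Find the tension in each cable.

ΣF_x = 0: −T_AC·cos44° + T_BC·cos59° = 0 → T_BC = 1.39667·T_AC.
ΣF_y = 0: T_AC·sin44° + T_BC·sin59° = 220.
Substitute: T_AC·(0.694658 + 1.39667·0.857167) = 220 → T_AC = 116.289 ≈ 116.3 N.
Then T_BC = 1.39667 × 116.289 = 162.4 N.

T_AC = 116.3 N, T_BC = 162.4 N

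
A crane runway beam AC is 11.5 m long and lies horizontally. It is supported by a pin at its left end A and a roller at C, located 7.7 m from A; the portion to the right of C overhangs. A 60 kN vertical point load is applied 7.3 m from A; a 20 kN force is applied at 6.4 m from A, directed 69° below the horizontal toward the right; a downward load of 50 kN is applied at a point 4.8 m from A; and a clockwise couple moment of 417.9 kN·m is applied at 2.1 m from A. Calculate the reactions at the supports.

A_x = -7.167 kN, A_y = -29.17 kN, C_y = 157.8 kN

ΣM about A: C_y·7.7 − 60·7.3 − 20·sin69°·6.4 − 50·4.8 − 417.9 = 0 → C_y = 1215.4/7.7 = 157.844 ≈ 157.8 kN.
ΣF_y = 0: A_y + 157.844 − 60 − 20·sin69° − 50 = 0 → A_y = -29.17 kN.
ΣF_x = 0: A_x + 20·cos69° = 0 → A_x = -7.167 kN.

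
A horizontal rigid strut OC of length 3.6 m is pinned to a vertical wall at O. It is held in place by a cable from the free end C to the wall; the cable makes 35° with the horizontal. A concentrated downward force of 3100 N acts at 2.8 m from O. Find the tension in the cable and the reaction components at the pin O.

ΣM about O: T·sin35°·3.6 − 3100·2.8 = 0 → T = 8680/(3.6·0.573576) = 4203.65 ≈ 4204 N.
ΣF_x = 0: O_x − T·cos35° = 0 → O_x = 4203.65 × 0.819152 = 3443 N.
ΣF_y = 0: O_y + T·sin35° − 3100 = 0 → O_y = 3100 − 4203.65 × 0.573576 = 688.9 N.

T = 4204 N, O_x = 3443 N, O_y = 688.9 N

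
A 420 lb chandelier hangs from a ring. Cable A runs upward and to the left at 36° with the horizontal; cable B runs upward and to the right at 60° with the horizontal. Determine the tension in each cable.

ΣF_x = 0: −T_A·cos36° + T_B·cos60° = 0 → T_B = 1.61803·T_A.
ΣF_y = 0: T_A·sin36° + T_B·sin60° = 420.
Substitute: T_A·(0.587785 + 1.61803·0.866025) = 420 → T_A = 211.157 ≈ 211.2 lb.
Then T_B = 1.61803 × 211.157 = 341.7 lb.

T_A = 211.2 lb, T_B = 341.7 lb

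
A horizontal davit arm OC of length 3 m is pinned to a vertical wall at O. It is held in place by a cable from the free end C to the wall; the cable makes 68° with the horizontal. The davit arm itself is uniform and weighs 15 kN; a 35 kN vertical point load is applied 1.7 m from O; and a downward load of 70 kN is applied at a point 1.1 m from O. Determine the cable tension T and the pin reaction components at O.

ΣM about O: T·sin68°·3 − 15·1.5 − 35·1.7 − 70·1.1 = 0 → T = 159/(3·0.927184) = 57.1623 ≈ 57.16 kN.
ΣF_x = 0: O_x − T·cos68° = 0 → O_x = 57.1623 × 0.374607 = 21.41 kN.
ΣF_y = 0: O_y + T·sin68° − 15 − 35 − 70 = 0 → O_y = 120 − 57.1623 × 0.927184 = 67.00 kN.

T = 57.16 kN, O_x = 21.41 kN, O_y = 67.00 kN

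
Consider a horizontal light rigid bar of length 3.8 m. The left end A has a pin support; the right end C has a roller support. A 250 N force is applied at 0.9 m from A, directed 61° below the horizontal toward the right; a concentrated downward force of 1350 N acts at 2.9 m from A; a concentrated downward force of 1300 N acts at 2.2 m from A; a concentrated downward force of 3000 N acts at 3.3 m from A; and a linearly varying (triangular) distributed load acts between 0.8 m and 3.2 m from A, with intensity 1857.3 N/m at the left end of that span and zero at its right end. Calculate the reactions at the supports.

A_x = -121.2 N, A_y = 2719 N, C_y = 5378 N

Resultant of the triangular load: ½ × 1857.3 × 2.4 = 2228.76 N, acting at 1.6 m from A (one-third of the span from the peak).
ΣM about A: C_y·3.8 − 250·sin61°·0.9 − 1350·2.9 − 1300·2.2 − 3000·3.3 − (½·1857.3·2.4)·1.6 = 0 → C_y = 20437.8/3.8 = 5378.37 ≈ 5378 N.
ΣF_y = 0: A_y + 5378.37 − 250·sin61° − 1350 − 1300 − 3000 − ½·1857.3·2.4 = 0 → A_y = 2719 N.
ΣF_x = 0: A_x + 250·cos61° = 0 → A_x = -121.2 N.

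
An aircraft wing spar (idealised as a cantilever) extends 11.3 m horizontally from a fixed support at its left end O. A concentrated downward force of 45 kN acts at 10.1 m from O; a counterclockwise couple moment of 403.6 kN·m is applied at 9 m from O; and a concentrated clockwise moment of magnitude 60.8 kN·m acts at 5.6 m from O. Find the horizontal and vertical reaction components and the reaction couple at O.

O_x = 0, O_y = 45.00 kN, M_O = 111.7 kN·m

ΣF_x = 0: O_x = 0.
ΣF_y = 0: O_y − 45 = 0 → O_y = 45.00 kN.
ΣM about O: M_O − 45·10.1 + 403.6 − 60.8 = 0 → M_O = 111.7 kN·m.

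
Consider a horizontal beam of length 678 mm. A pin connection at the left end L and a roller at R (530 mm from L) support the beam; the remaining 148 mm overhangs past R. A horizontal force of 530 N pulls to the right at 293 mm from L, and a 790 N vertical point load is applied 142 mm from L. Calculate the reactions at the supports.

L_x = -530.0 N, L_y = 578.3 N, R_y = 211.7 N

ΣM about L: R_y·530 − 790·142 = 0 → R_y = 112180/530 = 211.66 ≈ 211.7 N.
ΣF_y = 0: L_y + 211.66 − 790 = 0 → L_y = 578.3 N.
ΣF_x = 0: L_x + 530 = 0 → L_x = -530.0 N.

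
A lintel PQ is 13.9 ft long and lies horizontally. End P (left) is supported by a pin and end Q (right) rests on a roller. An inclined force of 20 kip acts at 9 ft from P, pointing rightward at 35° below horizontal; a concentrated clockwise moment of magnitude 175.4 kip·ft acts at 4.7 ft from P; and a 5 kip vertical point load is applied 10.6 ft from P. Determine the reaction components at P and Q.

Moments about P: Q_y·13.9 − 20·sin35°·9 − 175.4 − 5·10.6 = 0 → Q_y = 331.644/13.9 = 23.8593 ≈ 23.86 kip.
ΣF_y = 0: P_y + 23.8593 − 20·sin35° − 5 = 0 → P_y = -7.388 kip.
ΣF_x = 0: P_x + 20·cos35° = 0 → P_x = -16.38 kip.

P_x = -16.38 kip, P_y = -7.388 kip, Q_y = 23.86 kip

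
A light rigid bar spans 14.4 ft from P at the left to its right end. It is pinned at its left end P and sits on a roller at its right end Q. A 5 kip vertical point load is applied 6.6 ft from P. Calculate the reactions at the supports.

Taking moments about P: Q_y·14.4 − 5·6.6 = 0 → Q_y = 33/14.4 = 2.29167 ≈ 2.292 kip.
ΣF_y = 0: P_y + 2.29167 − 5 = 0 → P_y = 2.708 kip.
ΣF_x = 0: no horizontal applied forces, so P_x = 0.

P_x = 0, P_y = 2.708 kip, Q_y = 2.292 kip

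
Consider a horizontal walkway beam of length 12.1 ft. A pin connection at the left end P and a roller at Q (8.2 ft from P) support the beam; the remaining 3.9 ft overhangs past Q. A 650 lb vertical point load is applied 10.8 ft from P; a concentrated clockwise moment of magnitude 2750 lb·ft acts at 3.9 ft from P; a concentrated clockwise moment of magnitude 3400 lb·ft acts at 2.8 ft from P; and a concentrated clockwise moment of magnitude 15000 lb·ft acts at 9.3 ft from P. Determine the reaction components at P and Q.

ΣM about P: Q_y·8.2 − 650·10.8 − 2750 − 3400 − 15000 = 0 → Q_y = 28170/8.2 = 3435.37 ≈ 3435 lb.
ΣF_y = 0: P_y + 3435.37 − 650 = 0 → P_y = -2785 lb.
ΣF_x = 0: no horizontal applied forces, so P_x = 0.

P_x = 0, P_y = -2785 lb, Q_y = 3435 lb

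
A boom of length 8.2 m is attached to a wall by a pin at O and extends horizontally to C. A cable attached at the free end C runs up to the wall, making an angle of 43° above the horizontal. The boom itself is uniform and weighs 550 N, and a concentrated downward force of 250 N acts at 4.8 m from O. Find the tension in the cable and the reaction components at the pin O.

T = 617.8 N, O_x = 451.8 N, O_y = 378.7 N

ΣM about O: T·sin43°·8.2 − 550·4.1 − 250·4.8 = 0 → T = 3455/(8.2·0.681998) = 617.805 ≈ 617.8 N.
ΣF_x = 0: O_x − T·cos43° = 0 → O_x = 617.805 × 0.731354 = 451.8 N.
ΣF_y = 0: O_y + T·sin43° − 550 − 250 = 0 → O_y = 800 − 617.805 × 0.681998 = 378.7 N.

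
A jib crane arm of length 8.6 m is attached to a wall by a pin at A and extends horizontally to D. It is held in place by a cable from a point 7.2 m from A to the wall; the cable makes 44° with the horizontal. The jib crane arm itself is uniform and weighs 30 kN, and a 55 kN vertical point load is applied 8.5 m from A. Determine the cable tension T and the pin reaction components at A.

T = 119.3 kN, A_x = 85.79 kN, A_y = 2.153 kN

ΣM about A: T·sin44°·7.2 − 30·4.3 − 55·8.5 = 0 → T = 596.5/(7.2·0.694658) = 119.263 ≈ 119.3 kN.
ΣF_x = 0: A_x − T·cos44° = 0 → A_x = 119.263 × 0.71934 = 85.79 kN.
ΣF_y = 0: A_y + T·sin44° − 30 − 55 = 0 → A_y = 85 − 119.263 × 0.694658 = 2.153 kN.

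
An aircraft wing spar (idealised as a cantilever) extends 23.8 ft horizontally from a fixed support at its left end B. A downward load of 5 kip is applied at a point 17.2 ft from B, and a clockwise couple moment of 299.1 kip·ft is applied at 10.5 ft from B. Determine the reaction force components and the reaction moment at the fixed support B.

ΣF_x = 0: B_x = 0.
ΣF_y = 0: B_y − 5 = 0 → B_y = 5.000 kip.
ΣM about B: M_B − 5·17.2 − 299.1 = 0 → M_B = 385.1 kip·ft.

B_x = 0, B_y = 5.000 kip, M_B = 385.1 kip·ft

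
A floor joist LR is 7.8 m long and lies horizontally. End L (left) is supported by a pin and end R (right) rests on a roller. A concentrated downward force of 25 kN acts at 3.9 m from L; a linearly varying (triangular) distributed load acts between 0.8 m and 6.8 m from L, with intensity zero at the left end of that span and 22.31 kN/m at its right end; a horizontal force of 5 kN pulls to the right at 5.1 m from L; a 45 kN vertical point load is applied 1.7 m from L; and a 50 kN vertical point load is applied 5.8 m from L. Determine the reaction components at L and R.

L_x = -5.000 kN, L_y = 86.26 kN, R_y = 100.7 kN

Resultant of the triangular load: ½ × 22.31 × 6 = 66.93 kN, acting at 4.8 m from L (one-third of the span from the peak).
ΣM about L: R_y·7.8 − 25·3.9 − (½·22.31·6)·4.8 − 45·1.7 − 50·5.8 = 0 → R_y = 785.264/7.8 = 100.675 ≈ 100.7 kN.
ΣF_y = 0: L_y + 100.675 − 25 − ½·22.31·6 − 45 − 50 = 0 → L_y = 86.26 kN.
ΣF_x = 0: L_x + 5 = 0 → L_x = -5.000 kN.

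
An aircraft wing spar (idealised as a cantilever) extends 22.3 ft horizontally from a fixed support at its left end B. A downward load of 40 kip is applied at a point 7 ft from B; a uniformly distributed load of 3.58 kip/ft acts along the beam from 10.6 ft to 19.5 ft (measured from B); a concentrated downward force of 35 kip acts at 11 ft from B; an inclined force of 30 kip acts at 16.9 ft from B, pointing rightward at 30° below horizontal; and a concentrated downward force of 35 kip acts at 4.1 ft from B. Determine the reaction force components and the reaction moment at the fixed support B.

Resultant of the distributed load: 3.58 × 8.9 = 31.862 kip at 15.05 ft from B.
ΣF_x = 0: B_x + 30·cos30° = 0 → B_x = -25.98 kip.
ΣF_y = 0: B_y − 40 − 3.58·8.9 − 35 − 30·sin30° − 35 = 0 → B_y = 156.9 kip.
ΣM about B: M_B − 40·7 − (3.58·8.9)·15.05 − 35·11 − 30·sin30°·16.9 − 35·4.1 = 0 → M_B = 1542 kip·ft.

B_x = -25.98 kip, B_y = 156.9 kip, M_B = 1542 kip·ft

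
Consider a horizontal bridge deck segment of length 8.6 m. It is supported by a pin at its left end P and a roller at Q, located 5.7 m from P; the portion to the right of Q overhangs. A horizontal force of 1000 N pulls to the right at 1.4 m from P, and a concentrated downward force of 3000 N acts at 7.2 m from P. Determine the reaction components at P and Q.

Moments about P: Q_y·5.7 − 3000·7.2 = 0 → Q_y = 21600/5.7 = 3789.47 ≈ 3789 N.
ΣF_y = 0: P_y + 3789.47 − 3000 = 0 → P_y = -789.5 N.
ΣF_x = 0: P_x + 1000 = 0 → P_x = -1000 N.

P_x = -1000 N, P_y = -789.5 N, Q_y = 3789 N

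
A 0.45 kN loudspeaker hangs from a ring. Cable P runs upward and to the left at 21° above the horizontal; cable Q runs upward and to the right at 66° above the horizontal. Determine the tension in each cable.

T_P = 0.1833 kN, T_Q = 0.4207 kN

ΣF_x = 0: −T_P·cos21° + T_Q·cos66° = 0 → T_Q = 2.29529·T_P.
ΣF_y = 0: T_P·sin21° + T_Q·sin66° = 0.45.
Substitute: T_P·(0.358368 + 2.29529·0.913545) = 0.45 → T_P = 0.183283 ≈ 0.1833 kN.
Then T_Q = 2.29529 × 0.183283 = 0.4207 kN.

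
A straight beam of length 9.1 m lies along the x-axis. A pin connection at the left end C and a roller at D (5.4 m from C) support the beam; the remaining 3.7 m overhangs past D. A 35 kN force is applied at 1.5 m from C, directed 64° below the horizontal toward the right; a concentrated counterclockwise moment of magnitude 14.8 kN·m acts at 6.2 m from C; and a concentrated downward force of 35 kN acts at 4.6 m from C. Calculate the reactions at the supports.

Moments about C: D_y·5.4 − 35·sin64°·1.5 + 14.8 − 35·4.6 = 0 → D_y = 193.387/5.4 = 35.8124 ≈ 35.81 kN.
ΣF_y = 0: C_y + 35.8124 − 35·sin64° − 35 = 0 → C_y = 30.65 kN.
ΣF_x = 0: C_x + 35·cos64° = 0 → C_x = -15.34 kN.

C_x = -15.34 kN, C_y = 30.65 kN, D_y = 35.81 kN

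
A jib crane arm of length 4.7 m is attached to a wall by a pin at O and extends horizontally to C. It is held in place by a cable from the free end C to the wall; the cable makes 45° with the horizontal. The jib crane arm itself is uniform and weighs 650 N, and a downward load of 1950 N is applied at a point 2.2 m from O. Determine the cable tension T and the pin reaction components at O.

ΣM about O: T·sin45°·4.7 − 650·2.35 − 1950·2.2 = 0 → T = 5817.5/(4.7·0.707107) = 1750.46 ≈ 1750 N.
ΣF_x = 0: O_x − T·cos45° = 0 → O_x = 1750.46 × 0.707107 = 1238 N.
ΣF_y = 0: O_y + T·sin45° − 650 − 1950 = 0 → O_y = 2600 − 1750.46 × 0.707107 = 1362 N.

T = 1750 N, O_x = 1238 N, O_y = 1362 N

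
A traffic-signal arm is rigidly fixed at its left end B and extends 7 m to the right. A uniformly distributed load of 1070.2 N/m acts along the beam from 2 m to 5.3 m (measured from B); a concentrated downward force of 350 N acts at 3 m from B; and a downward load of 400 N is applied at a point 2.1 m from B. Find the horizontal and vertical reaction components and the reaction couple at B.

B_x = 0, B_y = 4282 N, M_B = 14780 N·m

Resultant of the distributed load: 1070.2 × 3.3 = 3531.66 N at 3.65 m from B.
ΣF_x = 0: B_x = 0.
ΣF_y = 0: B_y − 1070.2·3.3 − 350 − 400 = 0 → B_y = 4282 N.
ΣM about B: M_B − (1070.2·3.3)·3.65 − 350·3 − 400·2.1 = 0 → M_B = 14780 N·m.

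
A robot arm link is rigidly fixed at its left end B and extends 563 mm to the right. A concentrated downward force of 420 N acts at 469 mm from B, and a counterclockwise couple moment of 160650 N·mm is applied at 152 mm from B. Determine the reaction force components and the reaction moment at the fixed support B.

ΣF_x = 0: B_x = 0.
ΣF_y = 0: B_y − 420 = 0 → B_y = 420.0 N.
ΣM about B: M_B − 420·469 + 160650 = 0 → M_B = 36330 N·mm.

B_x = 0, B_y = 420.0 N, M_B = 36330 N·mm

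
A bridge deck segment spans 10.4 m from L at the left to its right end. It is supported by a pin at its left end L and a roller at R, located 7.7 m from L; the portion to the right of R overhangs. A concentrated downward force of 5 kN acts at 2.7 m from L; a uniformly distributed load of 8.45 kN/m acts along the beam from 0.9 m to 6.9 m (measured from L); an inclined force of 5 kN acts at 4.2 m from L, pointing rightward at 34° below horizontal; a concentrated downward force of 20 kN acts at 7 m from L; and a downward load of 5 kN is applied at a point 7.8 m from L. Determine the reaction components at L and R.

Resultant of the distributed load: 8.45 × 6 = 50.7 kN at 3.9 m from L.
Moments about L: R_y·7.7 − 5·2.7 − (8.45·6)·3.9 − 5·sin34°·4.2 − 20·7 − 5·7.8 = 0 → R_y = 401.973/7.7 = 52.2043 ≈ 52.20 kN.
ΣF_y = 0: L_y + 52.2043 − 5 − 8.45·6 − 5·sin34° − 20 − 5 = 0 → L_y = 31.29 kN.
ΣF_x = 0: L_x + 5·cos34° = 0 → L_x = -4.145 kN.

L_x = -4.145 kN, L_y = 31.29 kN, R_y = 52.20 kN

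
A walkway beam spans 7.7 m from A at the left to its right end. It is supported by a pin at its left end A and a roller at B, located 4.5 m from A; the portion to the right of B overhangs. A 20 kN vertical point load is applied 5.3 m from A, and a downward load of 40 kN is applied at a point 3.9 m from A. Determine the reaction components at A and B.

A_x = 0, A_y = 1.778 kN, B_y = 58.22 kN

Taking moments about A: B_y·4.5 − 20·5.3 − 40·3.9 = 0 → B_y = 262/4.5 = 58.2222 ≈ 58.22 kN.
ΣF_y = 0: A_y + 58.2222 − 20 − 40 = 0 → A_y = 1.778 kN.
ΣF_x = 0: no horizontal applied forces, so A_x = 0.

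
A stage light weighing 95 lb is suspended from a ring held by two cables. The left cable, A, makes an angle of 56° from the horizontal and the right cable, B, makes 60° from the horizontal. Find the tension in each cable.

ΣF_x = 0: −T_A·cos56° + T_B·cos60° = 0 → T_B = 1.11839·T_A.
ΣF_y = 0: T_A·sin56° + T_B·sin60° = 95.
Substitute: T_A·(0.829038 + 1.11839·0.866025) = 95 → T_A = 52.8485 ≈ 52.85 lb.
Then T_B = 1.11839 × 52.8485 = 59.11 lb.

T_A = 52.85 lb, T_B = 59.11 lb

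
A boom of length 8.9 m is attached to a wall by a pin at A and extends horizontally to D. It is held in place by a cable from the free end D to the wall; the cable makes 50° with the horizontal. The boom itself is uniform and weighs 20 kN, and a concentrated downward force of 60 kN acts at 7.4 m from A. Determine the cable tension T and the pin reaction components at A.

T = 78.18 kN, A_x = 50.25 kN, A_y = 20.11 kN

ΣM about A: T·sin50°·8.9 − 20·4.45 − 60·7.4 = 0 → T = 533/(8.9·0.766044) = 78.1778 ≈ 78.18 kN.
ΣF_x = 0: A_x − T·cos50° = 0 → A_x = 78.1778 × 0.642788 = 50.25 kN.
ΣF_y = 0: A_y + T·sin50° − 20 − 60 = 0 → A_y = 80 − 78.1778 × 0.766044 = 20.11 kN.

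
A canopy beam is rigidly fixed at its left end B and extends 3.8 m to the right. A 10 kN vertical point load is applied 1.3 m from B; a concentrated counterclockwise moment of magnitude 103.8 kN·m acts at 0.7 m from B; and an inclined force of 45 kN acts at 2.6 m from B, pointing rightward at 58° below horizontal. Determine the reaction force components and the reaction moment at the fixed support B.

ΣF_x = 0: B_x + 45·cos58° = 0 → B_x = -23.85 kN.
ΣF_y = 0: B_y − 10 − 45·sin58° = 0 → B_y = 48.16 kN.
ΣM about B: M_B − 10·1.3 + 103.8 − 45·sin58°·2.6 = 0 → M_B = 8.422 kN·m.

B_x = -23.85 kN, B_y = 48.16 kN, M_B = 8.422 kN·m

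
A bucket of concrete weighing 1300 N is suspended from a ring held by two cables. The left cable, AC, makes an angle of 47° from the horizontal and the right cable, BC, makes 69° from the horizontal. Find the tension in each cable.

ΣF_x = 0: −T_AC·cos47° + T_BC·cos69° = 0 → T_BC = 1.90307·T_AC.
ΣF_y = 0: T_AC·sin47° + T_BC·sin69° = 1300.
Substitute: T_AC·(0.731354 + 1.90307·0.93358) = 1300 → T_AC = 518.337 ≈ 518.3 N.
Then T_BC = 1.90307 × 518.337 = 986.4 N.

T_AC = 518.3 N, T_BC = 986.4 N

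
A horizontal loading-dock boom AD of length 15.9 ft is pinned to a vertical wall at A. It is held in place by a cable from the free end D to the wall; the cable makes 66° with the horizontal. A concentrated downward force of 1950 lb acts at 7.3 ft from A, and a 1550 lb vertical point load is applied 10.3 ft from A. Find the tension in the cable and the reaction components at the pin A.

T = 2079 lb, A_x = 845.7 lb, A_y = 1601 lb

ΣM about A: T·sin66°·15.9 − 1950·7.3 − 1550·10.3 = 0 → T = 30200/(15.9·0.913545) = 2079.12 ≈ 2079 lb.
ΣF_x = 0: A_x − T·cos66° = 0 → A_x = 2079.12 × 0.406737 = 845.7 lb.
ΣF_y = 0: A_y + T·sin66° − 1950 − 1550 = 0 → A_y = 3500 − 2079.12 × 0.913545 = 1601 lb.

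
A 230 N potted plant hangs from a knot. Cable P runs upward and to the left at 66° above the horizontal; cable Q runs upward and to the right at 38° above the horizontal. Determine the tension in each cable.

T_P = 186.8 N, T_Q = 96.41 N

ΣF_x = 0: −T_P·cos66° + T_Q·cos38° = 0 → T_Q = 0.516156·T_P.
ΣF_y = 0: T_P·sin66° + T_Q·sin38° = 230.
Substitute: T_P·(0.913545 + 0.516156·0.615661) = 230 → T_P = 186.791 ≈ 186.8 N.
Then T_Q = 0.516156 × 186.791 = 96.41 N.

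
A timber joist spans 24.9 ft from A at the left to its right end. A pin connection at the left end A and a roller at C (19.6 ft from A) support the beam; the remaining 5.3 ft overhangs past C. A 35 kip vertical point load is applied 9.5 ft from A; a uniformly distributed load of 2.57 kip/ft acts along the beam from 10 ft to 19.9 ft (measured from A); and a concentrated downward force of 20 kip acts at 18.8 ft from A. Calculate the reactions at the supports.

Resultant of the distributed load: 2.57 × 9.9 = 25.443 kip at 14.95 ft from A.
ΣM about A: C_y·19.6 − 35·9.5 − (2.57·9.9)·14.95 − 20·18.8 = 0 → C_y = 1088.87285/19.6 = 55.5547 ≈ 55.55 kip.
ΣF_y = 0: A_y + 55.5547 − 35 − 2.57·9.9 − 20 = 0 → A_y = 24.89 kip.
ΣF_x = 0: no horizontal applied forces, so A_x = 0.

A_x = 0, A_y = 24.89 kip, C_y = 55.55 kip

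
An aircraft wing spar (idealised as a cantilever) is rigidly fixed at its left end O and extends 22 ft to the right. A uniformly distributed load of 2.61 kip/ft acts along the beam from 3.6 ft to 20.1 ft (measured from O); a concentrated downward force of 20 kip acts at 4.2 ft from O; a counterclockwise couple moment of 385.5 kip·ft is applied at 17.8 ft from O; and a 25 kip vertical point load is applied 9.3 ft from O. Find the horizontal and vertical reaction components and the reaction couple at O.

Resultant of the distributed load: 2.61 × 16.5 = 43.065 kip at 11.85 ft from O.
ΣF_x = 0: O_x = 0.
ΣF_y = 0: O_y − 2.61·16.5 − 20 − 25 = 0 → O_y = 88.06 kip.
ΣM about O: M_O − (2.61·16.5)·11.85 − 20·4.2 + 385.5 − 25·9.3 = 0 → M_O = 441.3 kip·ft.

O_x = 0, O_y = 88.06 kip, M_O = 441.3 kip·ft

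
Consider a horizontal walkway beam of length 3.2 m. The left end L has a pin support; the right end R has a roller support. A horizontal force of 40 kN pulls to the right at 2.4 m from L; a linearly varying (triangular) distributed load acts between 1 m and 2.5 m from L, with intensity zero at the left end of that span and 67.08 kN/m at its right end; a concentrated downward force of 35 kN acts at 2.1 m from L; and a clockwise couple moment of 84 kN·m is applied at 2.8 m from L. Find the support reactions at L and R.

Resultant of the triangular load: ½ × 67.08 × 1.5 = 50.31 kN, acting at 2 m from L (one-third of the span from the peak).
ΣM about L: R_y·3.2 − (½·67.08·1.5)·2 − 35·2.1 − 84 = 0 → R_y = 258.12/3.2 = 80.6625 ≈ 80.66 kN.
ΣF_y = 0: L_y + 80.6625 − ½·67.08·1.5 − 35 = 0 → L_y = 4.648 kN.
ΣF_x = 0: L_x + 40 = 0 → L_x = -40.00 kN.

L_x = -40.00 kN, L_y = 4.648 kN, R_y = 80.66 kN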